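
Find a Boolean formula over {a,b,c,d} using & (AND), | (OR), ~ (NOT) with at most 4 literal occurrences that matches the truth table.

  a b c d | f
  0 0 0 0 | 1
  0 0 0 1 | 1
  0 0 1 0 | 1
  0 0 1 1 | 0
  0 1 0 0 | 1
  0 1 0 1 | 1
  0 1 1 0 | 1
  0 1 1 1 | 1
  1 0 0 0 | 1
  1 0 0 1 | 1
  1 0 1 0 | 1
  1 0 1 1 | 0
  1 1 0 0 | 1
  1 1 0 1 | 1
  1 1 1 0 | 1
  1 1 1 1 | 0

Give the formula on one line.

((~d | ~c) | (b & ~a))

  ~d = 1010101010101010
  ~c = 1100110011001100
  (~d | ~c) = 1110111011101110
  ~a = 1111111100000000
  (b & ~a) = 0000111100000000
  ((~d | ~c) | (b & ~a)) = 1110111111101110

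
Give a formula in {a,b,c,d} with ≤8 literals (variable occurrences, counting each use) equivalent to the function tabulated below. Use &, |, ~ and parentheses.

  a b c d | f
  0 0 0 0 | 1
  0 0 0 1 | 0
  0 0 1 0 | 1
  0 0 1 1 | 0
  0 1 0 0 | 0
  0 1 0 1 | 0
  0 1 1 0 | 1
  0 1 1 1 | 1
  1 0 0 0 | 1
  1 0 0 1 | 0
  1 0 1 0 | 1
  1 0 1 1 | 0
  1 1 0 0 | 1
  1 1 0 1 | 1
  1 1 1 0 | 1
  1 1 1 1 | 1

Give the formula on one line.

((b | ~d) & ((c | a) | ~b))

  ~d = 1010101010101010
  (b | ~d) = 1010111110101111
  (c | a) = 0011001111111111
  ~b = 1111000011110000
  ((c | a) | ~b) = 1111001111111111
  ((b | ~d) & ((c | a) | ~b)) = 1010001110101111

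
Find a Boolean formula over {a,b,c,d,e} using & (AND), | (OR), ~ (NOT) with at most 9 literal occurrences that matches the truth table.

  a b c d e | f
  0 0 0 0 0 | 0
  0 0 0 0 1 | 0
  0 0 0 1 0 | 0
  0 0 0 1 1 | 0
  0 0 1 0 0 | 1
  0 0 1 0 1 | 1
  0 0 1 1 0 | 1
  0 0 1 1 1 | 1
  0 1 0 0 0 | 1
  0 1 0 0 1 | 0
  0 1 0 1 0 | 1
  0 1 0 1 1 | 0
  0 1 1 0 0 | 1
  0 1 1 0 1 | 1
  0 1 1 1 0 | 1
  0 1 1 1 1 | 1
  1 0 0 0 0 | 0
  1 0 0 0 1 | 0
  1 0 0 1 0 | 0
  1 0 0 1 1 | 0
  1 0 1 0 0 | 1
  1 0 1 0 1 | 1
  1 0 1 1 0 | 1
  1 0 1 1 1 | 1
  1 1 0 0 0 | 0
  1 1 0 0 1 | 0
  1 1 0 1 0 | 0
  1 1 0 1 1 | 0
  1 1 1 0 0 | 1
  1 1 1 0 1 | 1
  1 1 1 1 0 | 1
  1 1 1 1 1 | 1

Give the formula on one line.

(c | ((~a & ((((~e | (~b & e)) | ~d) | ~a) & b)) & ~e))

  ~a = 11111111111111110000000000000000
  ~e = 10101010101010101010101010101010
  ~b = 11111111000000001111111100000000
  (~b & e) = 01010101000000000101010100000000
  (~e | (~b & e)) = 11111111101010101111111110101010
  ~d = 11001100110011001100110011001100
  ((~e | (~b & e)) | ~d) = 11111111111011101111111111101110
  (((~e | (~b & e)) | ~d) | ~a) = 11111111111111111111111111101110
  ((((~e | (~b & e)) | ~d) | ~a) & b) = 00000000111111110000000011101110
  (~a & ((((~e | (~b & e)) | ~d) | ~a) & b)) = 00000000111111110000000000000000
  ((~a & ((((~e | (~b & e)) | ~d) | ~a) & b)) & ~e) = 00000000101010100000000000000000
  (c | ((~a & ((((~e | (~b & e)) | ~d) | ~a) & b)) & ~e)) = 00001111101011110000111100001111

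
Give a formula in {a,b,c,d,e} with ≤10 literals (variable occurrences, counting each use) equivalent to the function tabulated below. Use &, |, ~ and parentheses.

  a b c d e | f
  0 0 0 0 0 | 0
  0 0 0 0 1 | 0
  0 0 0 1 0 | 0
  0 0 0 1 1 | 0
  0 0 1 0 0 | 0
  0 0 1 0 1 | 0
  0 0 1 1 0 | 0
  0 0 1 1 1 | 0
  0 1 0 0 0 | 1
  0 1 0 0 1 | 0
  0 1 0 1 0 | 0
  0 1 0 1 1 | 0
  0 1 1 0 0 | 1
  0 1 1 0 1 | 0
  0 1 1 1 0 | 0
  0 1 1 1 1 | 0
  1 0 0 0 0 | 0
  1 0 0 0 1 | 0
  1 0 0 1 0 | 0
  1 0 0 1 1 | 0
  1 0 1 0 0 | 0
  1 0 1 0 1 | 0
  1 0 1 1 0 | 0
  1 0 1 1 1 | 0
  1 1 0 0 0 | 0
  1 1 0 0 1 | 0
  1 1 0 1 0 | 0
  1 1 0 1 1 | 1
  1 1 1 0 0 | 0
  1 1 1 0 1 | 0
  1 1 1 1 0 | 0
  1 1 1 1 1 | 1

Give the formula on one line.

(((b & (~d | a)) & ((~a | ~b) | (e & d))) & (~e | d))

  ~d = 11001100110011001100110011001100
  (~d | a) = 11001100110011001111111111111111
  (b & (~d | a)) = 00000000110011000000000011111111
  ~a = 11111111111111110000000000000000
  ~b = 11111111000000001111111100000000
  (~a | ~b) = 11111111111111111111111100000000
  (e & d) = 00010001000100010001000100010001
  ((~a | ~b) | (e & d)) = 11111111111111111111111100010001
  ((b & (~d | a)) & ((~a | ~b) | (e & d))) = 00000000110011000000000000010001
  ~e = 10101010101010101010101010101010
  (~e | d) = 10111011101110111011101110111011
  (((b & (~d | a)) & ((~a | ~b) | (e & d))) & (~e | d)) = 00000000100010000000000000010001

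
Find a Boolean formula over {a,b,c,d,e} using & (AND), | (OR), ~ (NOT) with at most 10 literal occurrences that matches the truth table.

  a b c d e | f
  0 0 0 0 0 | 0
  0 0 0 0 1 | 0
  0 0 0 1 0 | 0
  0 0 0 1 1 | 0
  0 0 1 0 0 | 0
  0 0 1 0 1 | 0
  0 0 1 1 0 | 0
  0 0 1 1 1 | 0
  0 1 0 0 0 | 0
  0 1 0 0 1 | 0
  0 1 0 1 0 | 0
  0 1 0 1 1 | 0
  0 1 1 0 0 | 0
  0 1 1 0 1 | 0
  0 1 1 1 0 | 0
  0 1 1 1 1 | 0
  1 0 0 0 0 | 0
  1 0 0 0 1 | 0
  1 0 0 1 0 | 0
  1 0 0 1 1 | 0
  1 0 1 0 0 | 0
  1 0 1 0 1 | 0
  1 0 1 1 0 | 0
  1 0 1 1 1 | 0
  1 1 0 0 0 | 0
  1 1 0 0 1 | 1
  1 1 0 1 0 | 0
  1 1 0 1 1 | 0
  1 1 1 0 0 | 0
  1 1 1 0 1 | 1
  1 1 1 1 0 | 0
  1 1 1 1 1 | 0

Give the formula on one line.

(a & (~d & ((d | b) & ((e & ~a) | (~d & e)))))

  ~d = 11001100110011001100110011001100
  (d | b) = 00110011111111110011001111111111
  ~a = 11111111111111110000000000000000
  (e & ~a) = 01010101010101010000000000000000
  (~d & e) = 01000100010001000100010001000100
  ((e & ~a) | (~d & e)) = 01010101010101010100010001000100
  ((d | b) & ((e & ~a) | (~d & e))) = 00010001010101010000000001000100
  (~d & ((d | b) & ((e & ~a) | (~d & e)))) = 00000000010001000000000001000100
  (a & (~d & ((d | b) & ((e & ~a) | (~d & e))))) = 00000000000000000000000001000100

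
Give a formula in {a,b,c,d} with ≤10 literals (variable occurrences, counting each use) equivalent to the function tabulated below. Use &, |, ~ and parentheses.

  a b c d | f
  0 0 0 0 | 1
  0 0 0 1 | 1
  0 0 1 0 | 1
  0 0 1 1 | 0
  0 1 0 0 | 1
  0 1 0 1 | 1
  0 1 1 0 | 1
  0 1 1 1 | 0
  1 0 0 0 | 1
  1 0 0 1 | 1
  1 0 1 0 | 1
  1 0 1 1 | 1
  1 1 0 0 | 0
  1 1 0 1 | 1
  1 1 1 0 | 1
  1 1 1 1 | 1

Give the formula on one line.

  ~a = 1111111100000000
  (d | c) = 0111011101110111
  (~a | (d | c)) = 1111111101110111
  ~b = 1111000011110000
  ((~a | (d | c)) | ~b) = 1111111111110111
  ~c = 1100110011001100
  (a | ~c) = 1100110011111111
  ~d = 1010101010101010
  ((a | ~c) | ~d) = 1110111011111111
  (((~a | (d | c)) | ~b) & ((a | ~c) | ~d)) = 1110111011110111

(((~a | (d | c)) | ~b) & ((a | ~c) | ~d))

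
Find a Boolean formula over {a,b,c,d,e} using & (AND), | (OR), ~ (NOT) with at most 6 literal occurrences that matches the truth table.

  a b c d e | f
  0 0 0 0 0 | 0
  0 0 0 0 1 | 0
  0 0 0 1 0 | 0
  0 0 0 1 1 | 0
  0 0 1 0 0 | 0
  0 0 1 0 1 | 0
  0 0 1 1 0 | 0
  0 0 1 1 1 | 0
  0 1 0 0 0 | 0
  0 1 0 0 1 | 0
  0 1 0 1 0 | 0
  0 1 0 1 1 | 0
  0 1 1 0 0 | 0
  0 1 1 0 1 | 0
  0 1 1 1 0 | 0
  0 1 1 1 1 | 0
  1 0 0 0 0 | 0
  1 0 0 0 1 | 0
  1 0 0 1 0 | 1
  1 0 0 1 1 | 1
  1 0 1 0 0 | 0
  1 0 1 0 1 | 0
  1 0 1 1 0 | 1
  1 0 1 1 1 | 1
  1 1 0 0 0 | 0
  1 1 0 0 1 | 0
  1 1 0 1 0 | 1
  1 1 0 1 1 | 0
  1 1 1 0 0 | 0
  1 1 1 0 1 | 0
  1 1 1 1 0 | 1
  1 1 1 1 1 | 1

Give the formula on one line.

  ~b = 11111111000000001111111100000000
  (~b | c) = 11111111000011111111111100001111
  ~e = 10101010101010101010101010101010
  (~b | ~e) = 11111111101010101111111110101010
  ((~b | c) | (~b | ~e)) = 11111111101011111111111110101111
  (a & d) = 00000000000000000011001100110011
  (((~b | c) | (~b | ~e)) & (a & d)) = 00000000000000000011001100100011

(((~b | c) | (~b | ~e)) & (a & d))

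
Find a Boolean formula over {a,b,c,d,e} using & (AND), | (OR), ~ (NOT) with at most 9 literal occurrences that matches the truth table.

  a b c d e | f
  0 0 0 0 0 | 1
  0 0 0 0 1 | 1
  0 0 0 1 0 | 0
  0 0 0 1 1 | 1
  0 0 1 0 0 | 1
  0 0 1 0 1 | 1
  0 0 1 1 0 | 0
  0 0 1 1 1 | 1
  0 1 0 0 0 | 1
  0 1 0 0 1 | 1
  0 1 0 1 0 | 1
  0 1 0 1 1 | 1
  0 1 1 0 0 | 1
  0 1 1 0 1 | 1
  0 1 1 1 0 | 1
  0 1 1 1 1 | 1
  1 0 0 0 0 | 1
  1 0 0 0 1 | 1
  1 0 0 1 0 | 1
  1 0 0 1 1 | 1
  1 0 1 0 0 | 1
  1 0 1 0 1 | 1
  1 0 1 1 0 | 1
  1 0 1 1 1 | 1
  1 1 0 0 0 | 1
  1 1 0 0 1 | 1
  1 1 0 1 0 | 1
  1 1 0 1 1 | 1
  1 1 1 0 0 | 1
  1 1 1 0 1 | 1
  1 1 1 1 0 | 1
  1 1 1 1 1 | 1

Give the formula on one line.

((e | b) | ((~e & (d & a)) | ~d))

  (e | b) = 01010101111111110101010111111111
  ~e = 10101010101010101010101010101010
  (d & a) = 00000000000000000011001100110011
  (~e & (d & a)) = 00000000000000000010001000100010
  ~d = 11001100110011001100110011001100
  ((~e & (d & a)) | ~d) = 11001100110011001110111011101110
  ((e | b) | ((~e & (d & a)) | ~d)) = 11011101111111111111111111111111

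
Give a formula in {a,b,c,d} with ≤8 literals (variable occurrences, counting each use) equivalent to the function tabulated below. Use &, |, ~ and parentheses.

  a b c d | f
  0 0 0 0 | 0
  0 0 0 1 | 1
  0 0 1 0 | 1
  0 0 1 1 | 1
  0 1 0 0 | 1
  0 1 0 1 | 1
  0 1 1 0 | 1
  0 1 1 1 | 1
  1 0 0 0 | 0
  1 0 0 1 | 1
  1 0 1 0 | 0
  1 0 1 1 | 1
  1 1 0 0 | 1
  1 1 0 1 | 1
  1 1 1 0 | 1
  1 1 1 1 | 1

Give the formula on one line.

((b | d) | (~a & ((~d | ~b) & c)))

  (b | d) = 0101111101011111
  ~a = 1111111100000000
  ~d = 1010101010101010
  ~b = 1111000011110000
  (~d | ~b) = 1111101011111010
  ((~d | ~b) & c) = 0011001000110010
  (~a & ((~d | ~b) & c)) = 0011001000000000
  ((b | d) | (~a & ((~d | ~b) & c))) = 0111111101011111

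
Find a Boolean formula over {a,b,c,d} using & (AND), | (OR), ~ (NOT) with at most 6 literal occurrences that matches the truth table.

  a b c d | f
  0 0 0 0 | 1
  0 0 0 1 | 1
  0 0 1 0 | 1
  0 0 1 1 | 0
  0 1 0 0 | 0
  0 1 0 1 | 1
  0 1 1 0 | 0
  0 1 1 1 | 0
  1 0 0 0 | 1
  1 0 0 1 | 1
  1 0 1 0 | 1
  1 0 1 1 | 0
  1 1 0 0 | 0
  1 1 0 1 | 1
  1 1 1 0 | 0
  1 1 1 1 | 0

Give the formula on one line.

  ~c = 1100110011001100
  (c | d) = 0111011101110111
  (~c & (c | d)) = 0100010001000100
  ~b = 1111000011110000
  ~d = 1010101010101010
  (~b & ~d) = 1010000010100000
  ((~c & (c | d)) | (~b & ~d)) = 1110010011100100

((~c & (c | d)) | (~b & ~d))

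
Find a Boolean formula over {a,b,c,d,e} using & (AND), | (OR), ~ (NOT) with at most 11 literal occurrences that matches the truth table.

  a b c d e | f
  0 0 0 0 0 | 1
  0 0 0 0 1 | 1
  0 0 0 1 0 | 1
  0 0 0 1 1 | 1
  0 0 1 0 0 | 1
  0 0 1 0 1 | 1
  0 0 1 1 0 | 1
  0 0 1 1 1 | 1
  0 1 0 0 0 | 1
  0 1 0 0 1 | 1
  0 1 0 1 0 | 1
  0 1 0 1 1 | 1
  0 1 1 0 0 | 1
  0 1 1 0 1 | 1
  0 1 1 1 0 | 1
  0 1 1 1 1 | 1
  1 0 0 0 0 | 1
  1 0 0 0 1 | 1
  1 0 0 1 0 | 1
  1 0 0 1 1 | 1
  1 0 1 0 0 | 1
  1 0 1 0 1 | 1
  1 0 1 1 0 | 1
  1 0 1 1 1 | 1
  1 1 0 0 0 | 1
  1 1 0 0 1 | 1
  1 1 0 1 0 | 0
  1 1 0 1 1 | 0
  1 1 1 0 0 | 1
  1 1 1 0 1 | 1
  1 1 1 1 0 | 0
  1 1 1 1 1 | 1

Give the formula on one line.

((((~b & e) | c) & (e & a)) | (((b & ~d) | ~b) | ~a))

  ~b = 11111111000000001111111100000000
  (~b & e) = 01010101000000000101010100000000
  ((~b & e) | c) = 01011111000011110101111100001111
  (e & a) = 00000000000000000101010101010101
  (((~b & e) | c) & (e & a)) = 00000000000000000101010100000101
  ~d = 11001100110011001100110011001100
  (b & ~d) = 00000000110011000000000011001100
  ((b & ~d) | ~b) = 11111111110011001111111111001100
  ~a = 11111111111111110000000000000000
  (((b & ~d) | ~b) | ~a) = 11111111111111111111111111001100
  ((((~b & e) | c) & (e & a)) | (((b & ~d) | ~b) | ~a)) = 11111111111111111111111111001101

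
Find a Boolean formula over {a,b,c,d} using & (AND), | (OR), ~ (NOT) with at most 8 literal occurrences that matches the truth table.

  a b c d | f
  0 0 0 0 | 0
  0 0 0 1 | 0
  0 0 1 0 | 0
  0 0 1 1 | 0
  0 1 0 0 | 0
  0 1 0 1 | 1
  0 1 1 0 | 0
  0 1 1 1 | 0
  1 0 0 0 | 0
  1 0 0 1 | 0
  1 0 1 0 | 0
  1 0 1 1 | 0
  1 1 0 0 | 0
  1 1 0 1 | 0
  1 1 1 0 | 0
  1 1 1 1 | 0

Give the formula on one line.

((d & (b & ~a)) & (~c | a))

  ~a = 1111111100000000
  (b & ~a) = 0000111100000000
  (d & (b & ~a)) = 0000010100000000
  ~c = 1100110011001100
  (~c | a) = 1100110011111111
  ((d & (b & ~a)) & (~c | a)) = 0000010000000000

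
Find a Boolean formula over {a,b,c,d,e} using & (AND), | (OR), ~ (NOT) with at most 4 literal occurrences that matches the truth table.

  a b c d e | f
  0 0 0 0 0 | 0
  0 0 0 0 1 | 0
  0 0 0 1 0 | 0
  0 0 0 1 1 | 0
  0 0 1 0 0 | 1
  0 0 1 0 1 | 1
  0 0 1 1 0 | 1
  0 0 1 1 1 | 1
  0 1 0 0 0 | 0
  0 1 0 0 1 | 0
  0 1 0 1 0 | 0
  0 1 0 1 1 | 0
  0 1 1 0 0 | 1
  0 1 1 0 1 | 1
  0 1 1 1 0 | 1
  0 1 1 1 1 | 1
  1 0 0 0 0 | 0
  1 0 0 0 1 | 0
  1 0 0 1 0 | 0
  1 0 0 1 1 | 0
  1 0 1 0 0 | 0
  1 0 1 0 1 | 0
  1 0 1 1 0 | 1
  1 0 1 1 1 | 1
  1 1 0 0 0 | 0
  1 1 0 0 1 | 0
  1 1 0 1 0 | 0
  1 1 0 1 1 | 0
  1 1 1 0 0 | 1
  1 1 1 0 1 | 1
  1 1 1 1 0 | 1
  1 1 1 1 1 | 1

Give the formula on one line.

  ~a = 11111111111111110000000000000000
  (~a | d) = 11111111111111110011001100110011
  (b | (~a | d)) = 11111111111111110011001111111111
  (c & (b | (~a | d))) = 00001111000011110000001100001111

(c & (b | (~a | d)))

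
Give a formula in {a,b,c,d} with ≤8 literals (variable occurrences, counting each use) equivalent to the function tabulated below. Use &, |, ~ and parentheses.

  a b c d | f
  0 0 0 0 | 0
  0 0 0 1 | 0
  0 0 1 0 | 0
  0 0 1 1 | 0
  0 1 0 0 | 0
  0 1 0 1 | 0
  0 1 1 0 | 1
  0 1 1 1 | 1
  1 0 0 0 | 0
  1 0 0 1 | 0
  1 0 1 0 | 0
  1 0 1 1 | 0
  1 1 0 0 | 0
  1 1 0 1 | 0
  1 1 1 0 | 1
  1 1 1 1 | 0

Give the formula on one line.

  ~c = 1100110011001100
  ~d = 1010101010101010
  ~a = 1111111100000000
  ~b = 1111000011110000
  (~a | ~b) = 1111111111110000
  (~d | (~a | ~b)) = 1111111111111010
  (~c | (~d | (~a | ~b))) = 1111111111111110
  ((~c | (~d | (~a | ~b))) & c) = 0011001100110010
  (((~c | (~d | (~a | ~b))) & c) & b) = 0000001100000010

(((~c | (~d | (~a | ~b))) & c) & b)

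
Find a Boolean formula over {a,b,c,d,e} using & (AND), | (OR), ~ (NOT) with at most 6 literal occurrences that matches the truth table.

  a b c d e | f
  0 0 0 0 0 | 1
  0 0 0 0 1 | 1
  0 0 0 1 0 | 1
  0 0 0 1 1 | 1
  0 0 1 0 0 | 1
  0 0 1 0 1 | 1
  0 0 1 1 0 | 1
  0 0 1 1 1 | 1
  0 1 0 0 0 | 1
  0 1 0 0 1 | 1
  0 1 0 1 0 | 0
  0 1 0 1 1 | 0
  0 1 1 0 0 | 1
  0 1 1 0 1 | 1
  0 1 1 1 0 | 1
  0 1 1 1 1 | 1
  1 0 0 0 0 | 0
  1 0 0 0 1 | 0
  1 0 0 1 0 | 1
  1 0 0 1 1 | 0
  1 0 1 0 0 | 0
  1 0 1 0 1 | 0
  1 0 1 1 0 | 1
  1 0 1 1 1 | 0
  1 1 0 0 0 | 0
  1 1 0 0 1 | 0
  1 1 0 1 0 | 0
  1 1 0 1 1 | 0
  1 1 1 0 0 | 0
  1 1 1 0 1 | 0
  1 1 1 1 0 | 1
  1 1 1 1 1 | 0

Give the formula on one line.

  ~a = 11111111111111110000000000000000
  ~e = 10101010101010101010101010101010
  (~e & d) = 00100010001000100010001000100010
  (~a | (~e & d)) = 11111111111111110010001000100010
  ~d = 11001100110011001100110011001100
  ~b = 11111111000000001111111100000000
  (~d | ~b) = 11111111110011001111111111001100
  (c | (~d | ~b)) = 11111111110011111111111111001111
  ((~a | (~e & d)) & (c | (~d | ~b))) = 11111111110011110010001000000010

((~a | (~e & d)) & (c | (~d | ~b)))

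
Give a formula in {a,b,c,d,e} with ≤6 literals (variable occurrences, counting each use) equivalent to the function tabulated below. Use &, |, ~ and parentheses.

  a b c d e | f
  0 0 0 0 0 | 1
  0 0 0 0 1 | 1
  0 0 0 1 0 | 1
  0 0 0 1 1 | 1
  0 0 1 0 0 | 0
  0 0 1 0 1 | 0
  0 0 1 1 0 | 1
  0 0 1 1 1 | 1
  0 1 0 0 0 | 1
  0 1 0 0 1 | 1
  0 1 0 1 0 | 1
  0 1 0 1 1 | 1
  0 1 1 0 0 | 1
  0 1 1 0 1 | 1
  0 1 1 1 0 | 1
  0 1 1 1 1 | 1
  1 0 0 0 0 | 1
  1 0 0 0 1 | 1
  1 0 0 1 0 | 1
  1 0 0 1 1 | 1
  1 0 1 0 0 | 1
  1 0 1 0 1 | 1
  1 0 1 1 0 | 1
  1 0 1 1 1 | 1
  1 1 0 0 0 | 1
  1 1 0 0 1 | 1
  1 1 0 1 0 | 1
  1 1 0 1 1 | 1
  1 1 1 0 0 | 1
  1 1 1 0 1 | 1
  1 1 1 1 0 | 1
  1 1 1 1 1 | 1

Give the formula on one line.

((((b | ~d) & ~c) | a) | (d | b))

  ~d = 11001100110011001100110011001100
  (b | ~d) = 11001100111111111100110011111111
  ~c = 11110000111100001111000011110000
  ((b | ~d) & ~c) = 11000000111100001100000011110000
  (((b | ~d) & ~c) | a) = 11000000111100001111111111111111
  (d | b) = 00110011111111110011001111111111
  ((((b | ~d) & ~c) | a) | (d | b)) = 11110011111111111111111111111111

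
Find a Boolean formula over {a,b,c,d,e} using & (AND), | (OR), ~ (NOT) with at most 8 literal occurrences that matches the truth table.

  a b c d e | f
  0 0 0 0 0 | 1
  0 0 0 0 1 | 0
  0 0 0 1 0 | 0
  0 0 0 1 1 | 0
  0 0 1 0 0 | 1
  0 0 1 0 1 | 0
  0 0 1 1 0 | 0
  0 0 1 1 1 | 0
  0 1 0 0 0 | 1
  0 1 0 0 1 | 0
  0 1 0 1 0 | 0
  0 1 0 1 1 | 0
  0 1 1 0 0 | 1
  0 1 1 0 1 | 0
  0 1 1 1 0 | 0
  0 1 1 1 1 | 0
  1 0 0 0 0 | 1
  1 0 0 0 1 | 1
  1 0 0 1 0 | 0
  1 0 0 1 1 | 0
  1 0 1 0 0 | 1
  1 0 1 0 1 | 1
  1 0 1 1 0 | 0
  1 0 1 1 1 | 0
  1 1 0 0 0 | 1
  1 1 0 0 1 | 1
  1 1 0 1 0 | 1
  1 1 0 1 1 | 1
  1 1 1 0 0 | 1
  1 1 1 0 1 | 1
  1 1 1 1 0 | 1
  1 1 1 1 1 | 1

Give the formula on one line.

((b & a) | (~d & (a | ~e)))

  (b & a) = 00000000000000000000000011111111
  ~d = 11001100110011001100110011001100
  ~e = 10101010101010101010101010101010
  (a | ~e) = 10101010101010101111111111111111
  (~d & (a | ~e)) = 10001000100010001100110011001100
  ((b & a) | (~d & (a | ~e))) = 10001000100010001100110011111111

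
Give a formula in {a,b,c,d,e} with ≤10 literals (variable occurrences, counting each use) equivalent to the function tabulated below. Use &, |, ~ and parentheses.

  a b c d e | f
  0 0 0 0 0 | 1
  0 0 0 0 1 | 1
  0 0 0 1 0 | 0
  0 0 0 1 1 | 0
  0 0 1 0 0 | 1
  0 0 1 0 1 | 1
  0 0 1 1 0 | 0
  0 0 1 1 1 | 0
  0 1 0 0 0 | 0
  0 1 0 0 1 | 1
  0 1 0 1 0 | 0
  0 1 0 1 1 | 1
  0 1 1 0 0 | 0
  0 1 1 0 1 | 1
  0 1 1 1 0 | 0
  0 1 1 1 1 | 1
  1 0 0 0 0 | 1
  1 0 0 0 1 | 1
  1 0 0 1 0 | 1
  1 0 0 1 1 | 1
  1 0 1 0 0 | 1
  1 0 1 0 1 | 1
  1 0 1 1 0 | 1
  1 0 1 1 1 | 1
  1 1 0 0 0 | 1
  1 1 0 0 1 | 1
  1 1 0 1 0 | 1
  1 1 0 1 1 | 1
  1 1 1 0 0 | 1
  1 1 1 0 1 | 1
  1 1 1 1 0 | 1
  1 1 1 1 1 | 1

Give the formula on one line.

(((~a | c) & ((a | ~b) & ~d)) | (((~a & e) & b) | a))

  ~a = 11111111111111110000000000000000
  (~a | c) = 11111111111111110000111100001111
  ~b = 11111111000000001111111100000000
  (a | ~b) = 11111111000000001111111111111111
  ~d = 11001100110011001100110011001100
  ((a | ~b) & ~d) = 11001100000000001100110011001100
  ((~a | c) & ((a | ~b) & ~d)) = 11001100000000000000110000001100
  (~a & e) = 01010101010101010000000000000000
  ((~a & e) & b) = 00000000010101010000000000000000
  (((~a & e) & b) | a) = 00000000010101011111111111111111
  (((~a | c) & ((a | ~b) & ~d)) | (((~a & e) & b) | a)) = 11001100010101011111111111111111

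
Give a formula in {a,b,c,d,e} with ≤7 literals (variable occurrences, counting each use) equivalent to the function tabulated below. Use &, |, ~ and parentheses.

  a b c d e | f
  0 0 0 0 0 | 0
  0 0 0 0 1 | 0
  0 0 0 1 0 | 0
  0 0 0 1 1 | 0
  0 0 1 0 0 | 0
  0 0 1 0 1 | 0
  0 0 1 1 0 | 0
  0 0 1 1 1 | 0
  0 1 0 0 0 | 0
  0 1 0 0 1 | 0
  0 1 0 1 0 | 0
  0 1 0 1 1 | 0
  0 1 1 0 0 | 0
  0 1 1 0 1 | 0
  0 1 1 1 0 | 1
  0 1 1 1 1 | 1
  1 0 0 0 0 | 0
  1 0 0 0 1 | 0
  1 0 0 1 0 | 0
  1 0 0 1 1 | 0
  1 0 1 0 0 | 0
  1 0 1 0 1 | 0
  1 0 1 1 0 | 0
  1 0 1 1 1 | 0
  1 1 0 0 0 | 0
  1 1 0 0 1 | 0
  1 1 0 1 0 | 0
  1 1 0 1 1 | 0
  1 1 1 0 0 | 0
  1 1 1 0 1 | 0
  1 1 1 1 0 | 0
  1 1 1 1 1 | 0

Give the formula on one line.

  ~a = 11111111111111110000000000000000
  (d & ~a) = 00110011001100110000000000000000
  (c & (d & ~a)) = 00000011000000110000000000000000
  (c & b) = 00000000000011110000000000001111
  (c & ~a) = 00001111000011110000000000000000
  ((c & b) & (c & ~a)) = 00000000000011110000000000000000
  ((c & (d & ~a)) & ((c & b) & (c & ~a))) = 00000000000000110000000000000000

((c & (d & ~a)) & ((c & b) & (c & ~a)))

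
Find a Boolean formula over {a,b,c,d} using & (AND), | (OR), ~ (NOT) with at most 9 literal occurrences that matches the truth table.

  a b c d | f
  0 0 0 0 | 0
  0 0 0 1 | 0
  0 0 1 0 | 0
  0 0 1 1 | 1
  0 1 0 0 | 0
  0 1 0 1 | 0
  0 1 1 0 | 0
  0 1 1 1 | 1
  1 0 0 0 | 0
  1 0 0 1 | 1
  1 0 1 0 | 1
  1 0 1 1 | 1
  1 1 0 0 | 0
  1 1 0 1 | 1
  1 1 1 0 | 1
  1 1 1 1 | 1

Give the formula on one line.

(((c & a) | d) & (((~d | (c & d)) & (b | d)) | a))

  (c & a) = 0000000000110011
  ((c & a) | d) = 0101010101110111
  ~d = 1010101010101010
  (c & d) = 0001000100010001
  (~d | (c & d)) = 1011101110111011
  (b | d) = 0101111101011111
  ((~d | (c & d)) & (b | d)) = 0001101100011011
  (((~d | (c & d)) & (b | d)) | a) = 0001101111111111
  (((c & a) | d) & (((~d | (c & d)) & (b | d)) | a)) = 0001000101110111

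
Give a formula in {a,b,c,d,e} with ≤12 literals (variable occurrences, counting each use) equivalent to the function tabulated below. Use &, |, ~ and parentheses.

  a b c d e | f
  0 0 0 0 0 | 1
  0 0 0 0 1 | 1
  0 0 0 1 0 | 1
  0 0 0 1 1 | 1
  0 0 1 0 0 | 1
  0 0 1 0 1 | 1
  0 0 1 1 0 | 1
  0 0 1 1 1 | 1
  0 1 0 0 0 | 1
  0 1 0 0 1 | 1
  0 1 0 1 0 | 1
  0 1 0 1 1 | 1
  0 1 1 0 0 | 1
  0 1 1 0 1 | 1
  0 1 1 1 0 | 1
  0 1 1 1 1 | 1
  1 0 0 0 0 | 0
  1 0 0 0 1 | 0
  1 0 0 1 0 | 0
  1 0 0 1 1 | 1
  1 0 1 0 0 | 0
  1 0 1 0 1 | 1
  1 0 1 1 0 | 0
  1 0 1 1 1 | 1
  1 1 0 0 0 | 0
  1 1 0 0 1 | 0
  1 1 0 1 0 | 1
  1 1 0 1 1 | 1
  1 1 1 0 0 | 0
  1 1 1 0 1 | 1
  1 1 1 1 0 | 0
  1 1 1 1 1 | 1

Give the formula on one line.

  (c | d) = 00111111001111110011111100111111
  (e & (c | d)) = 00010101000101010001010100010101
  ~a = 11111111111111110000000000000000
  ~e = 10101010101010101010101010101010
  (a & ~e) = 00000000000000001010101010101010
  (b & (a & ~e)) = 00000000000000000000000010101010
  ~c = 11110000111100001111000011110000
  ((b & (a & ~e)) & ~c) = 00000000000000000000000010100000
  (d & ((b & (a & ~e)) & ~c)) = 00000000000000000000000000100000
  (~a | (d & ((b & (a & ~e)) & ~c))) = 11111111111111110000000000100000
  ((e & (c | d)) | (~a | (d & ((b & (a & ~e)) & ~c)))) = 11111111111111110001010100110101

((e & (c | d)) | (~a | (d & ((b & (a & ~e)) & ~c))))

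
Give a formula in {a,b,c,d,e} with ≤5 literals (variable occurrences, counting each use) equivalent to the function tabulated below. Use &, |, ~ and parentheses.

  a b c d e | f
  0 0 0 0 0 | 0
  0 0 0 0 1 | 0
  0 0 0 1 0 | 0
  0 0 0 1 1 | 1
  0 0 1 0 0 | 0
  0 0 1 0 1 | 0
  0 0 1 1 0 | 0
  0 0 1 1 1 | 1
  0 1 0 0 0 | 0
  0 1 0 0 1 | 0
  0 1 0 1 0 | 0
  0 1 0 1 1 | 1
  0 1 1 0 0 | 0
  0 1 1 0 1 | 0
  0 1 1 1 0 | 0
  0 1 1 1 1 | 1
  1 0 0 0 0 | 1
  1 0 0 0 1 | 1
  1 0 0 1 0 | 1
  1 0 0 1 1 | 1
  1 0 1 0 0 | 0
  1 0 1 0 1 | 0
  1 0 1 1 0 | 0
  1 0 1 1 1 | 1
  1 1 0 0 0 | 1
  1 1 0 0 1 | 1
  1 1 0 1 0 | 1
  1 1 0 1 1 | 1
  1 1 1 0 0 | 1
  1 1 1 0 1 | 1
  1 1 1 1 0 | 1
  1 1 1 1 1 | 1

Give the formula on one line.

((e & d) | (a & (b | ~c)))

  (e & d) = 00010001000100010001000100010001
  ~c = 11110000111100001111000011110000
  (b | ~c) = 11110000111111111111000011111111
  (a & (b | ~c)) = 00000000000000001111000011111111
  ((e & d) | (a & (b | ~c))) = 00010001000100011111000111111111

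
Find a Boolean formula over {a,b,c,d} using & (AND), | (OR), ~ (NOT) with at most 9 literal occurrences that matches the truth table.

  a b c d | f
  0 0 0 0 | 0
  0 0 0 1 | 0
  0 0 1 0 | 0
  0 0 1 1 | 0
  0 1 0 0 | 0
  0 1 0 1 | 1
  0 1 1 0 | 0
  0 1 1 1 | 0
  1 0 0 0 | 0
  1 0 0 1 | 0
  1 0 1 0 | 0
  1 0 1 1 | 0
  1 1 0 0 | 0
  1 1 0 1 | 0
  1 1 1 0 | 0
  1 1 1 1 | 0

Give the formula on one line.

  ~c = 1100110011001100
  ~d = 1010101010101010
  (~c | ~d) = 1110111011101110
  ((~c | ~d) & d) = 0100010001000100
  ~a = 1111111100000000
  (~a & d) = 0101010100000000
  (b & (~a & d)) = 0000010100000000
  (((~c | ~d) & d) & (b & (~a & d))) = 0000010000000000

(((~c | ~d) & d) & (b & (~a & d)))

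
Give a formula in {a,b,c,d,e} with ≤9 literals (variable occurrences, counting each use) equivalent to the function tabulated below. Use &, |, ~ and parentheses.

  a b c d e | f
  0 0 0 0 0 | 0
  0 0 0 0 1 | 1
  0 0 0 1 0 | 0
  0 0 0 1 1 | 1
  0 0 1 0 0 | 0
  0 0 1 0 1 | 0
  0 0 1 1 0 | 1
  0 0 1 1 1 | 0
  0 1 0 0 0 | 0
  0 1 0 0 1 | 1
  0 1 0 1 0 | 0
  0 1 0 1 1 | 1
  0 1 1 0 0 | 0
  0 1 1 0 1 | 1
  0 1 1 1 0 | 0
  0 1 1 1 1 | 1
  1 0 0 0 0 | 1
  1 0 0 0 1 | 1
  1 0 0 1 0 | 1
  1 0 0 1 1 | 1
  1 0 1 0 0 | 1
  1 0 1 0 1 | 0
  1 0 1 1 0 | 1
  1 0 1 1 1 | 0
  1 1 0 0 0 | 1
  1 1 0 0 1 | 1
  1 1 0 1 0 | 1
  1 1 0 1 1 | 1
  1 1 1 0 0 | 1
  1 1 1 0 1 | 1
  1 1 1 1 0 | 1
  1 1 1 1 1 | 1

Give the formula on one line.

  ~c = 11110000111100001111000011110000
  ~e = 10101010101010101010101010101010
  (~c | ~e) = 11111010111110101111101011111010
  (c & b) = 00000000000011110000000000001111
  ((~c | ~e) | (c & b)) = 11111010111111111111101011111111
  ~b = 11111111000000001111111100000000
  (~b & d) = 00110011000000000011001100000000
  ((~b & d) & c) = 00000011000000000000001100000000
  (a | ((~b & d) & c)) = 00000011000000001111111111111111
  (e | (a | ((~b & d) & c))) = 01010111010101011111111111111111
  (((~c | ~e) | (c & b)) & (e | (a | ((~b & d) & c)))) = 01010010010101011111101011111111

(((~c | ~e) | (c & b)) & (e | (a | ((~b & d) & c))))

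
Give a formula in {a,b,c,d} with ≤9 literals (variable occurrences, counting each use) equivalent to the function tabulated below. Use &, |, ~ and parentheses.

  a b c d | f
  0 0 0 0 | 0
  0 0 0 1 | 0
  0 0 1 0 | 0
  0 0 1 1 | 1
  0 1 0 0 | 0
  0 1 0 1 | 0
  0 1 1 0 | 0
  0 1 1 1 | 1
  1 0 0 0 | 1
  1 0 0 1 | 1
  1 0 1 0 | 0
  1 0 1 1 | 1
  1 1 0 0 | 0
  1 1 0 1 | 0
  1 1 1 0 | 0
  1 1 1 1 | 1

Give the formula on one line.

  (c & d) = 0001000100010001
  ~c = 1100110011001100
  (a & ~c) = 0000000011001100
  ((c & d) | (a & ~c)) = 0001000111011101
  ~b = 1111000011110000
  ~a = 1111111100000000
  (c | ~a) = 1111111100110011
  (~b | (c | ~a)) = 1111111111110011
  (((c & d) | (a & ~c)) & (~b | (c | ~a))) = 0001000111010001

(((c & d) | (a & ~c)) & (~b | (c | ~a)))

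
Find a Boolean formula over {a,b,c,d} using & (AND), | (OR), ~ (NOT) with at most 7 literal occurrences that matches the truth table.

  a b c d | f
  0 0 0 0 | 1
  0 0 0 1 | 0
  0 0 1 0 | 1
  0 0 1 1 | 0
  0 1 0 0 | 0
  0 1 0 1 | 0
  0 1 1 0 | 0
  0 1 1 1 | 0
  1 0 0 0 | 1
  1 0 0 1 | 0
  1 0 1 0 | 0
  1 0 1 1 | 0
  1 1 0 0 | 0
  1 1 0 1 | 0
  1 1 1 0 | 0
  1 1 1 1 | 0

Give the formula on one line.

((((~c & ~b) & a) | (~a & ~b)) & ~d)

  ~c = 1100110011001100
  ~b = 1111000011110000
  (~c & ~b) = 1100000011000000
  ((~c & ~b) & a) = 0000000011000000
  ~a = 1111111100000000
  (~a & ~b) = 1111000000000000
  (((~c & ~b) & a) | (~a & ~b)) = 1111000011000000
  ~d = 1010101010101010
  ((((~c & ~b) & a) | (~a & ~b)) & ~d) = 1010000010000000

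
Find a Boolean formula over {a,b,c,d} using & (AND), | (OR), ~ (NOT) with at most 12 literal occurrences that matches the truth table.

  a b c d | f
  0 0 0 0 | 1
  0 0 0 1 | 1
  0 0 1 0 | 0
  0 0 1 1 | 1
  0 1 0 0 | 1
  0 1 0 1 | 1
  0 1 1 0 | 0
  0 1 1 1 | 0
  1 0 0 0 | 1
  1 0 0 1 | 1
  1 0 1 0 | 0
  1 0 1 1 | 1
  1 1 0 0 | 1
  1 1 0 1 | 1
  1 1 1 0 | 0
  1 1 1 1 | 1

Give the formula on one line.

(((((a & c) | ~b) & ((b & (d | ~b)) | c)) & d) | ~c)

  (a & c) = 0000000000110011
  ~b = 1111000011110000
  ((a & c) | ~b) = 1111000011110011
  (d | ~b) = 1111010111110101
  (b & (d | ~b)) = 0000010100000101
  ((b & (d | ~b)) | c) = 0011011100110111
  (((a & c) | ~b) & ((b & (d | ~b)) | c)) = 0011000000110011
  ((((a & c) | ~b) & ((b & (d | ~b)) | c)) & d) = 0001000000010001
  ~c = 1100110011001100
  (((((a & c) | ~b) & ((b & (d | ~b)) | c)) & d) | ~c) = 1101110011011101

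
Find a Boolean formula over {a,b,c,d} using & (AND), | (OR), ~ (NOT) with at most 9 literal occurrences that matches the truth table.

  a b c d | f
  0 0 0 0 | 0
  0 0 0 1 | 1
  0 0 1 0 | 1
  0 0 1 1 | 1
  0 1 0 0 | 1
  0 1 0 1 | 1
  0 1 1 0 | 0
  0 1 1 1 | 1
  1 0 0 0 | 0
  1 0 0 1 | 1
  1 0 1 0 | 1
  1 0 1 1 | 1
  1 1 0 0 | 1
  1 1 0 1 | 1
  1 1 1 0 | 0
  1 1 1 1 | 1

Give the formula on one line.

((((c & ~b) | d) & (~b | (c | ~d))) | ((b & ~c) | d))

  ~b = 1111000011110000
  (c & ~b) = 0011000000110000
  ((c & ~b) | d) = 0111010101110101
  ~d = 1010101010101010
  (c | ~d) = 1011101110111011
  (~b | (c | ~d)) = 1111101111111011
  (((c & ~b) | d) & (~b | (c | ~d))) = 0111000101110001
  ~c = 1100110011001100
  (b & ~c) = 0000110000001100
  ((b & ~c) | d) = 0101110101011101
  ((((c & ~b) | d) & (~b | (c | ~d))) | ((b & ~c) | d)) = 0111110101111101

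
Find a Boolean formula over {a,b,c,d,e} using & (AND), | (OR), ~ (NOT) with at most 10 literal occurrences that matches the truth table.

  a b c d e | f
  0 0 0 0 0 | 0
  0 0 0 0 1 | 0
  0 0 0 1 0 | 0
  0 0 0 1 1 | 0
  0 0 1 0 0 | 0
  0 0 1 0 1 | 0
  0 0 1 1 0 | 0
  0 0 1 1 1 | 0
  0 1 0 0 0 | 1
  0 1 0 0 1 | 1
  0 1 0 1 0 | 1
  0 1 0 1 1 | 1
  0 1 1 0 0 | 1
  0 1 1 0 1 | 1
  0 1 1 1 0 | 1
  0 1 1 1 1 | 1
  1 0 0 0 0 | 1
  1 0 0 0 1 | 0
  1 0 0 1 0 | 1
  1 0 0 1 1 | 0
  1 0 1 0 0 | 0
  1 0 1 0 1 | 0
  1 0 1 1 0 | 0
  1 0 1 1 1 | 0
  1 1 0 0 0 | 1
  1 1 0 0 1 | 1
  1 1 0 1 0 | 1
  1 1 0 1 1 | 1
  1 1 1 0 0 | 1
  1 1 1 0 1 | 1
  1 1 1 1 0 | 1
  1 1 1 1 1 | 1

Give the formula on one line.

  ~c = 11110000111100001111000011110000
  (a & ~c) = 00000000000000001111000011110000
  ((a & ~c) | c) = 00001111000011111111111111111111
  ~e = 10101010101010101010101010101010
  (((a & ~c) | c) & ~e) = 00001010000010101010101010101010
  (~e & b) = 00000000101010100000000010101010
  ((~e & b) | ~c) = 11110000111110101111000011111010
  ((((a & ~c) | c) & ~e) & ((~e & b) | ~c)) = 00000000000010101010000010101010
  (((((a & ~c) | c) & ~e) & ((~e & b) | ~c)) | b) = 00000000111111111010000011111111

(((((a & ~c) | c) & ~e) & ((~e & b) | ~c)) | b)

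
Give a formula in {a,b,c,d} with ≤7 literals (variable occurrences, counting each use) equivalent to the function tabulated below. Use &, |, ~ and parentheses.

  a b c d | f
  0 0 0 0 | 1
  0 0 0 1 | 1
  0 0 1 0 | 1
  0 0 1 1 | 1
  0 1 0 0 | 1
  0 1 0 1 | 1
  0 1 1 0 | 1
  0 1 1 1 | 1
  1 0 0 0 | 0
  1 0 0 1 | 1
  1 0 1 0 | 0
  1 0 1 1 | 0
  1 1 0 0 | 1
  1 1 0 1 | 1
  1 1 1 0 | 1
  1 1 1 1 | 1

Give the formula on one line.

(((d & ~c) | b) | ~a)

  ~c = 1100110011001100
  (d & ~c) = 0100010001000100
  ((d & ~c) | b) = 0100111101001111
  ~a = 1111111100000000
  (((d & ~c) | b) | ~a) = 1111111101001111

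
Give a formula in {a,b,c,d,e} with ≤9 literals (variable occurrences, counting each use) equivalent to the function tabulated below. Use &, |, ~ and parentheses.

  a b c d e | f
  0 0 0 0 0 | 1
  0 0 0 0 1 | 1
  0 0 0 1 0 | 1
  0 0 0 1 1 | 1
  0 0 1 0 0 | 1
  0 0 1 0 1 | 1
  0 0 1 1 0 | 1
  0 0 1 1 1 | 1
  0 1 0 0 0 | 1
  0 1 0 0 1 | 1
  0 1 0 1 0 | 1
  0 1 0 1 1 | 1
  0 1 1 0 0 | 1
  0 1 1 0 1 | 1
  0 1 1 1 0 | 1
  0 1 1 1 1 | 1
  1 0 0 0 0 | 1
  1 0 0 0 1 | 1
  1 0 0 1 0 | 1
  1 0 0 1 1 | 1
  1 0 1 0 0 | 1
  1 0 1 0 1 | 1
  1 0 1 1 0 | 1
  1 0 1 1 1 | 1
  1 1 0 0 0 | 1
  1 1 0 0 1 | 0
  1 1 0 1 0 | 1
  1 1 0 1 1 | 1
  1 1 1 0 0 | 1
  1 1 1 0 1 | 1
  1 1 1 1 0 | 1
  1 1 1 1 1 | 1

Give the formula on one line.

(((d | c) | ~a) | (~e | (~b | d)))

  (d | c) = 00111111001111110011111100111111
  ~a = 11111111111111110000000000000000
  ((d | c) | ~a) = 11111111111111110011111100111111
  ~e = 10101010101010101010101010101010
  ~b = 11111111000000001111111100000000
  (~b | d) = 11111111001100111111111100110011
  (~e | (~b | d)) = 11111111101110111111111110111011
  (((d | c) | ~a) | (~e | (~b | d))) = 11111111111111111111111110111111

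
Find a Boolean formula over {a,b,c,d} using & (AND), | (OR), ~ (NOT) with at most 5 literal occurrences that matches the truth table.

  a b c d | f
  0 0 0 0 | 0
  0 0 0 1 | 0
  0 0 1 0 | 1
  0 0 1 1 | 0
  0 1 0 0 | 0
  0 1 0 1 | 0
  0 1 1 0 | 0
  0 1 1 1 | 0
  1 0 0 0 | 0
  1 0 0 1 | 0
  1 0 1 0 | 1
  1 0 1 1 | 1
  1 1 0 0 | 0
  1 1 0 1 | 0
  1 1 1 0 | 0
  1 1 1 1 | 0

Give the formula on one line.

  ~b = 1111000011110000
  ~d = 1010101010101010
  (~d | a) = 1010101011111111
  (~b & (~d | a)) = 1010000011110000
  ((~b & (~d | a)) & c) = 0010000000110000

((~b & (~d | a)) & c)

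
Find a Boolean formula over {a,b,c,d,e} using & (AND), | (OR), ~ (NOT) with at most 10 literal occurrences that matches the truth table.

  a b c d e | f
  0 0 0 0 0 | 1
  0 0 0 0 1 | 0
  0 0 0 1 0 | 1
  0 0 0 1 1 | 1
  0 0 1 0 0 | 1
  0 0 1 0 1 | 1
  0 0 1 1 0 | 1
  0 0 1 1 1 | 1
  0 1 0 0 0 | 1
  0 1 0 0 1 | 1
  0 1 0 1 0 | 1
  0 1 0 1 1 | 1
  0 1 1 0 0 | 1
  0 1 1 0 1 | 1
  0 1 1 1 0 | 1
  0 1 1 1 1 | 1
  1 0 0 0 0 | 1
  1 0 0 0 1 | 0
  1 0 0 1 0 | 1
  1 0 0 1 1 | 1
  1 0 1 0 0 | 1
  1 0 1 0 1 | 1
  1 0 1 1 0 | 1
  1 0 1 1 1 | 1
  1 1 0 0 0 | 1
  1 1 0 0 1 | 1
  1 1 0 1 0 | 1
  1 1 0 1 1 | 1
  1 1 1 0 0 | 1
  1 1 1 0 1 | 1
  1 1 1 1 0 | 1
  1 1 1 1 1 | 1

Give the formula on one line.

  ~c = 11110000111100001111000011110000
  (b & ~c) = 00000000111100000000000011110000
  ~e = 10101010101010101010101010101010
  ((b & ~c) | ~e) = 10101010111110101010101011111010
  ~b = 11111111000000001111111100000000
  (c | ~e) = 10101111101011111010111110101111
  (~b & (c | ~e)) = 10101111000000001010111100000000
  ((~b & (c | ~e)) | c) = 10101111000011111010111100001111
  (d & ~c) = 00110000001100000011000000110000
  (((~b & (c | ~e)) | c) | (d & ~c)) = 10111111001111111011111100111111
  (((b & ~c) | ~e) | (((~b & (c | ~e)) | c) | (d & ~c))) = 10111111111111111011111111111111

(((b & ~c) | ~e) | (((~b & (c | ~e)) | c) | (d & ~c)))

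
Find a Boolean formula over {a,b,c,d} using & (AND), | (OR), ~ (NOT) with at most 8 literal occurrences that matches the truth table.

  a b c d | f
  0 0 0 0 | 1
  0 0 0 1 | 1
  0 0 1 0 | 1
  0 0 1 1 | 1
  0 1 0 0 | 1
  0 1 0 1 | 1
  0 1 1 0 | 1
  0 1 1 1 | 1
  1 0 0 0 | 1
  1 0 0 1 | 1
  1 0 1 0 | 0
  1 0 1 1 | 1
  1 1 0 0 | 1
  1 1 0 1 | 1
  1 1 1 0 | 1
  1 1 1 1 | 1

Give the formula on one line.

((d & c) | ((~c & a) | (b | ~a)))

  (d & c) = 0001000100010001
  ~c = 1100110011001100
  (~c & a) = 0000000011001100
  ~a = 1111111100000000
  (b | ~a) = 1111111100001111
  ((~c & a) | (b | ~a)) = 1111111111001111
  ((d & c) | ((~c & a) | (b | ~a))) = 1111111111011111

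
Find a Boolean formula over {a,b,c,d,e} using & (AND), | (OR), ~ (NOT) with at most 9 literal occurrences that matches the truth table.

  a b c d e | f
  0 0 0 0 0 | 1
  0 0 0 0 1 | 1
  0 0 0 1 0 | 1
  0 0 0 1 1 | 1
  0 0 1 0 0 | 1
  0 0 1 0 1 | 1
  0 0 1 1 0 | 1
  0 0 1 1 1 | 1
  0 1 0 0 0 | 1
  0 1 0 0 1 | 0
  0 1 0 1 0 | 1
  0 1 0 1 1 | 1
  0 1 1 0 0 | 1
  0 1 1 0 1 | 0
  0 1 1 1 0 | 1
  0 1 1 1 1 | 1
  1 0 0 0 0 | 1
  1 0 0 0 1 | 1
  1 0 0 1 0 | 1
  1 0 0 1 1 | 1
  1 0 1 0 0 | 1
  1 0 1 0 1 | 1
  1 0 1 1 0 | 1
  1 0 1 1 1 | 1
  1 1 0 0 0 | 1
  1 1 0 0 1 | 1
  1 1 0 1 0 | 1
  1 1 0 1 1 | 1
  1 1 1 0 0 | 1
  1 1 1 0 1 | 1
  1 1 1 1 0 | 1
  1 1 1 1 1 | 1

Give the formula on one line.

  ~d = 11001100110011001100110011001100
  (b & ~d) = 00000000110011000000000011001100
  (a & (b & ~d)) = 00000000000000000000000011001100
  ~e = 10101010101010101010101010101010
  ~b = 11111111000000001111111100000000
  (~b | d) = 11111111001100111111111100110011
  (~e | (~b | d)) = 11111111101110111111111110111011
  ((a & (b & ~d)) | (~e | (~b | d))) = 11111111101110111111111111111111

((a & (b & ~d)) | (~e | (~b | d)))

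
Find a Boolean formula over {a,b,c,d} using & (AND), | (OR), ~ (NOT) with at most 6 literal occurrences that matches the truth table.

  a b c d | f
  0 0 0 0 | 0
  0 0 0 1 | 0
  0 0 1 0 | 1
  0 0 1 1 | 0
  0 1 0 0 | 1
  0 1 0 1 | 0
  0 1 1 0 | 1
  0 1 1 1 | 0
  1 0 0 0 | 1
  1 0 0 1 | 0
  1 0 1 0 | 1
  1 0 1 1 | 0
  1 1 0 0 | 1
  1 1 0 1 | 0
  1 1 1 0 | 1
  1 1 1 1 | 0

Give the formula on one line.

(~d & ((a & ~c) | (b | (c | d))))

  ~d = 1010101010101010
  ~c = 1100110011001100
  (a & ~c) = 0000000011001100
  (c | d) = 0111011101110111
  (b | (c | d)) = 0111111101111111
  ((a & ~c) | (b | (c | d))) = 0111111111111111
  (~d & ((a & ~c) | (b | (c | d)))) = 0010101010101010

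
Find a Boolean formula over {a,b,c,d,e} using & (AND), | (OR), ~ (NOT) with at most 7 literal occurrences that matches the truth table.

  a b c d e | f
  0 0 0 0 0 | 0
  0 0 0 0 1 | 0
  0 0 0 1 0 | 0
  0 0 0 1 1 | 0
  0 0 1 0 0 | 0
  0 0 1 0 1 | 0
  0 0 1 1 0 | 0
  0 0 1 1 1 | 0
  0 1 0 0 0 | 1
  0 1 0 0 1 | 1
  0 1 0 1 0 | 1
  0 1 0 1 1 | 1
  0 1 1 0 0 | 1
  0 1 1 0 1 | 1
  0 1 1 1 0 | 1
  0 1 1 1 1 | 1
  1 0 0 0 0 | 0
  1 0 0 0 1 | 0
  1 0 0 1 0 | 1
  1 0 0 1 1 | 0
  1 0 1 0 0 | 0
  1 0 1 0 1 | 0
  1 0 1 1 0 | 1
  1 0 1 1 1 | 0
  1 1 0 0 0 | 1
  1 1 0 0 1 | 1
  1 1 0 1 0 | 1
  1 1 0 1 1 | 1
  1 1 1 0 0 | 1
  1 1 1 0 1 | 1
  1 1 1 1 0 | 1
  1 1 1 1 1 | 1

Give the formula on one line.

  ~d = 11001100110011001100110011001100
  (e | a) = 01010101010101011111111111111111
  ((e | a) | b) = 01010101111111111111111111111111
  (~d | ((e | a) | b)) = 11011101111111111111111111111111
  ~e = 10101010101010101010101010101010
  (~e & d) = 00100010001000100010001000100010
  ((~d | ((e | a) | b)) & (~e & d)) = 00000000001000100010001000100010
  (((~d | ((e | a) | b)) & (~e & d)) | b) = 00000000111111110010001011111111

(((~d | ((e | a) | b)) & (~e & d)) | b)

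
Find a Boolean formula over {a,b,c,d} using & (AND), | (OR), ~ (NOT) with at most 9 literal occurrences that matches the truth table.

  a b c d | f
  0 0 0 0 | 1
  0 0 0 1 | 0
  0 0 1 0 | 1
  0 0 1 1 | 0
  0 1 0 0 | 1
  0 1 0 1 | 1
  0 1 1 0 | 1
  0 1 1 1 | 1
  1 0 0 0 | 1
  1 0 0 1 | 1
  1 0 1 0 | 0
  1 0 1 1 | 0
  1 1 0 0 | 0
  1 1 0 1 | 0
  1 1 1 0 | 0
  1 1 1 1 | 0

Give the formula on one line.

(((~c & ~b) & a) | ((~d | b) & ~a))

  ~c = 1100110011001100
  ~b = 1111000011110000
  (~c & ~b) = 1100000011000000
  ((~c & ~b) & a) = 0000000011000000
  ~d = 1010101010101010
  (~d | b) = 1010111110101111
  ~a = 1111111100000000
  ((~d | b) & ~a) = 1010111100000000
  (((~c & ~b) & a) | ((~d | b) & ~a)) = 1010111111000000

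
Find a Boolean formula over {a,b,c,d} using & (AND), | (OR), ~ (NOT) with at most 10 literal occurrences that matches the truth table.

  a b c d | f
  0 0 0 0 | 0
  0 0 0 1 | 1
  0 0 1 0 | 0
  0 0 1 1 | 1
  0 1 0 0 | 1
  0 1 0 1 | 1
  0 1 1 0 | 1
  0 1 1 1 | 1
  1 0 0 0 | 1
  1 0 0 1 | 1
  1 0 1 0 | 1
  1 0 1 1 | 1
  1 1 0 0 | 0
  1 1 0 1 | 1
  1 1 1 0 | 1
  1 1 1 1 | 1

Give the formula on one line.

  ~a = 1111111100000000
  ~d = 1010101010101010
  (b & ~d) = 0000101000001010
  (~a & (b & ~d)) = 0000101000000000
  (a & c) = 0000000000110011
  ~b = 1111000011110000
  (a & ~b) = 0000000011110000
  ((a & ~b) | d) = 0101010111110101
  ((a & c) | ((a & ~b) | d)) = 0101010111110111
  ((~a & (b & ~d)) | ((a & c) | ((a & ~b) | d))) = 0101111111110111

((~a & (b & ~d)) | ((a & c) | ((a & ~b) | d)))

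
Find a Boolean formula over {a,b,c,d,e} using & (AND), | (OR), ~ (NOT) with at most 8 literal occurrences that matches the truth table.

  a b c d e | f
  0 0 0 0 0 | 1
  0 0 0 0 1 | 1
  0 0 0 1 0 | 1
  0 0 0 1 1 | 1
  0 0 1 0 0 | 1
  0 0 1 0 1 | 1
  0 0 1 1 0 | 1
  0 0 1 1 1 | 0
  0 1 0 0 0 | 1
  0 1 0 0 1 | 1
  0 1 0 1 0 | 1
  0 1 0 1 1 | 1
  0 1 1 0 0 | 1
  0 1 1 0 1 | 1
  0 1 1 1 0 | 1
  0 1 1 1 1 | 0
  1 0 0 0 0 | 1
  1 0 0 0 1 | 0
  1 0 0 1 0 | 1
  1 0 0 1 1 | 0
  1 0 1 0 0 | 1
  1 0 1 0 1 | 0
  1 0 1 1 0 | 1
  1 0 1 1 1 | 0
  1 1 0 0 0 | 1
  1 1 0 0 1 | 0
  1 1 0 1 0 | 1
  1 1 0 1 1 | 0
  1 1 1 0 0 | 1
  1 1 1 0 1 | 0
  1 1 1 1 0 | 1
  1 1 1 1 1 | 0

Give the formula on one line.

  ~e = 10101010101010101010101010101010
  ~a = 11111111111111110000000000000000
  (~e | ~a) = 11111111111111111010101010101010
  ~c = 11110000111100001111000011110000
  ~d = 11001100110011001100110011001100
  (~c | ~d) = 11111100111111001111110011111100
  (~e | (~c | ~d)) = 11111110111111101111111011111110
  ((~e | ~a) & (~e | (~c | ~d))) = 11111110111111101010101010101010

((~e | ~a) & (~e | (~c | ~d)))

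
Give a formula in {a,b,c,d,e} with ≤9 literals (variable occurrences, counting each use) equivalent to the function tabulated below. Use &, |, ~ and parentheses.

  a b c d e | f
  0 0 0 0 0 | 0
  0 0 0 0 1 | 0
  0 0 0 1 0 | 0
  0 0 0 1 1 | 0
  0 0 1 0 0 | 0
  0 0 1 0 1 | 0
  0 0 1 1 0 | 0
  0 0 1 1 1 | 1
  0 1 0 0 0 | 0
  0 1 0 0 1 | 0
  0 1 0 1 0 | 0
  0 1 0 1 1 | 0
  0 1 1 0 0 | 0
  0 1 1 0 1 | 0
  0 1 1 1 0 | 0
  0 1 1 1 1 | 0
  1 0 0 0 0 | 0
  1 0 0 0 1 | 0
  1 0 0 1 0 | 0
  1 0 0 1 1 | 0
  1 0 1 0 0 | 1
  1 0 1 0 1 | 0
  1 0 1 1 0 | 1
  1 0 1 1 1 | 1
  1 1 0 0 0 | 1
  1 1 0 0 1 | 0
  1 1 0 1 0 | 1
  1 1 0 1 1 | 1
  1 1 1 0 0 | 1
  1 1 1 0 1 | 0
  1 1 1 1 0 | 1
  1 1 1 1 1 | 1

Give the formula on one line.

  ~e = 10101010101010101010101010101010
  (~e | d) = 10111011101110111011101110111011
  (b | c) = 00001111111111110000111111111111
  ((~e | d) & (b | c)) = 00001011101110110000101110111011
  ~b = 11111111000000001111111100000000
  (b | e) = 01010101111111110101010111111111
  (~b & (b | e)) = 01010101000000000101010100000000
  (a | (~b & (b | e))) = 01010101000000001111111111111111
  (((~e | d) & (b | c)) & (a | (~b & (b | e)))) = 00000001000000000000101110111011

(((~e | d) & (b | c)) & (a | (~b & (b | e))))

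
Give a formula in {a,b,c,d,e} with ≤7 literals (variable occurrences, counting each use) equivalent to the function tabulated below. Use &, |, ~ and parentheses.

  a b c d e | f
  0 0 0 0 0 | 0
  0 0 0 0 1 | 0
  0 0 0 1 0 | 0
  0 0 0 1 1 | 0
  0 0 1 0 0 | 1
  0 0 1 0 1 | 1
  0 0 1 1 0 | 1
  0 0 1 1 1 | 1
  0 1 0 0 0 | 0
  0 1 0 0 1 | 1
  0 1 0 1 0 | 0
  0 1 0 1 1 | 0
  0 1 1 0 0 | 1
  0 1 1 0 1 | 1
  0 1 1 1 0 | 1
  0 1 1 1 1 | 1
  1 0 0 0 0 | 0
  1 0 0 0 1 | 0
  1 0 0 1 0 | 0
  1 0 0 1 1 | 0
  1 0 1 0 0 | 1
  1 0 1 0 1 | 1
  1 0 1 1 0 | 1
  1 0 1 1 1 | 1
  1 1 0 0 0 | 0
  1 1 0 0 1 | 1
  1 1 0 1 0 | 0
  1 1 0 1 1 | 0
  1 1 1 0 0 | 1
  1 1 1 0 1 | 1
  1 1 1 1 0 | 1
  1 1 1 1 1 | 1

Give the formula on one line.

  ~d = 11001100110011001100110011001100
  (b & ~d) = 00000000110011000000000011001100
  (e & (b & ~d)) = 00000000010001000000000001000100
  ((e & (b & ~d)) | c) = 00001111010011110000111101001111

((e & (b & ~d)) | c)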